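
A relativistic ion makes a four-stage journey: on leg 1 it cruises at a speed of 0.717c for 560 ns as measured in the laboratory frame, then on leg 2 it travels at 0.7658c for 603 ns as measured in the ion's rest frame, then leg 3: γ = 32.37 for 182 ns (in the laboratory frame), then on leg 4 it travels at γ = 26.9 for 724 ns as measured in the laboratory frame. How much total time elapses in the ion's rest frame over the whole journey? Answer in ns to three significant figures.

τ = 1030 ns

Leg 1: γ = 1/√(1 − 0.717²) = 1/√0.4859 = 1.435; τ_1 = 560/1.435 = 390.4 ns.
Leg 2: 603 ns is already measured in the ion's rest frame.
Leg 3: γ = 32.37; τ_3 = 182/32.37 = 5.622 ns.
Leg 4: γ = 26.9; τ_4 = 724/26.90 = 26.91 ns.
Total: 390.4 + 603.0 + 5.622 + 26.91 ns.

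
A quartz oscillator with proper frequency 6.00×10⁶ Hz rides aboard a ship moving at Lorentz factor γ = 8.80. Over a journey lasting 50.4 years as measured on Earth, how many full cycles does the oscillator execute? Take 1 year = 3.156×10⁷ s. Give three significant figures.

N = 1.08×10¹⁵

γ = 8.80
The oscillator's own cycle count is N = f × τ where τ is the proper time on the ship. τ = Δt/γ = 50.4/8.800 = 5.727 years = 1.808×10⁸ s.
N = 6.00×10⁶ × 1.808×10⁸ = 1.085×10¹⁵.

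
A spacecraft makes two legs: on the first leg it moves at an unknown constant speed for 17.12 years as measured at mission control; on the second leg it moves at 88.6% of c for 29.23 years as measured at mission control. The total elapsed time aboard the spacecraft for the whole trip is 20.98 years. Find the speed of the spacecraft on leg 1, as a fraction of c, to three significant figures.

Leg 1: speed unknown; τ_1 = 17.12/γ_1.
Leg 2: β = 0.886; γ = 1/√(1 − 0.886²) = 1/√0.2150 = 2.157; τ_2 = 29.23/2.157 = 13.55 years.
Total proper time: τ_1 + 13.55 = 20.98, so τ_1 = 20.98 − 13.55 = 7.426 years.
γ_1 = 17.12/7.426 = 2.305; β = √(1 − 1/γ²) = √0.8118.

β = 0.901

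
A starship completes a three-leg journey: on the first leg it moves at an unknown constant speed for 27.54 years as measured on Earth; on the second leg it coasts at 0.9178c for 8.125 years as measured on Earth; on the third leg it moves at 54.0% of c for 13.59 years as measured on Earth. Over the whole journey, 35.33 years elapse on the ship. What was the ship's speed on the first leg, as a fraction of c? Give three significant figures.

Leg 1: speed unknown; τ_1 = 27.54/γ_1.
Leg 2: γ = 1/√(1 − 0.9178²) = 1/√0.1576 = 2.519; τ_2 = 8.125/2.519 = 3.226 years.
Leg 3: β = 0.540; γ = 1/√(1 − 0.540²) = 1/√0.7084 = 1.188; τ_3 = 13.59/1.188 = 11.44 years.
Total proper time: τ_1 + 3.226 + 11.44 = 35.33, so τ_1 = 35.33 − 14.66 = 20.67 years.
γ_1 = 27.54/20.67 = 1.333; β = √(1 − 1/γ²) = √0.4369.

β = 0.661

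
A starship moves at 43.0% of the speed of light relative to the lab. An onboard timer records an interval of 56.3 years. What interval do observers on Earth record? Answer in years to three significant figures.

β = 0.430; γ = 1/√(1 − 0.430²) = 1/√0.8151 = 1.108
The interval measured on the ship is the proper time (both events occur at the same place in that frame); the lab-frame interval is Δt = γτ = 1.108 × 56.3 years.

Δt = 62.4 years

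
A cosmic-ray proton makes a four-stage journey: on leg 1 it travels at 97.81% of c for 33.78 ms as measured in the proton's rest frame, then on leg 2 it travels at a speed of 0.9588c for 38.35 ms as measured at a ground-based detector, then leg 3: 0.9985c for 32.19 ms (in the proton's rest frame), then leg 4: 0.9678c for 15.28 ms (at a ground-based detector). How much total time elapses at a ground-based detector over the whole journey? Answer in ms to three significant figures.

Leg 1: β = 0.9781; γ = 1/√(1 − 0.9781²) = 1/√0.04332 = 4.805; Δt_1 = 4.805 × 33.78 = 162.3 ms.
Leg 2: 38.35 ms is already measured at a ground-based detector.
Leg 3: γ = 1/√(1 − 0.9985²) = 1/√0.002998 = 18.26; Δt_3 = 18.26 × 32.19 = 587.9 ms.
Leg 4: 15.28 ms is already measured at a ground-based detector.
Total: 162.3 + 38.35 + 587.9 + 15.28 ms.

Δt = 804 ms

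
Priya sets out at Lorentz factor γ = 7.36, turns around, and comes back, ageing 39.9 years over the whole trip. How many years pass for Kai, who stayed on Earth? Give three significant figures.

Δt = 294 years

γ = 7.36
Earth-frame duration is the dilated interval: Δt = γτ = 7.360 × 39.9 years.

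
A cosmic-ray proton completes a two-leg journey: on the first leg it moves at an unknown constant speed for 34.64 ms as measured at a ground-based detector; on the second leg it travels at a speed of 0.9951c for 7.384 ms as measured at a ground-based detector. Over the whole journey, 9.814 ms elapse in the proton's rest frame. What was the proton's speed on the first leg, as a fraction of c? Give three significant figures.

Leg 1: speed unknown; τ_1 = 34.64/γ_1.
Leg 2: γ = 1/√(1 − 0.9951²) = 1/√0.009776 = 10.11; τ_2 = 7.384/10.11 = 0.7301 ms.
Total proper time: τ_1 + 0.7301 = 9.814, so τ_1 = 9.814 − 0.7301 = 9.084 ms.
γ_1 = 34.64/9.084 = 3.813; β = √(1 − 1/γ²) = √0.9312.

β = 0.965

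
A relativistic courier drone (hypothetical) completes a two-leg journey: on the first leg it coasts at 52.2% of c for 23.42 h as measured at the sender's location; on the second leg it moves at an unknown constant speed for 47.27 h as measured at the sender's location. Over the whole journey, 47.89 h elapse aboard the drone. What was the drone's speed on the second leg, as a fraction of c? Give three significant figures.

β = 0.807

Leg 1: β = 0.522; γ = 1/√(1 − 0.522²) = 1/√0.7275 = 1.172; τ_1 = 23.42/1.172 = 19.98 h.
Leg 2: speed unknown; τ_2 = 47.27/γ_2.
Total proper time: 19.98 + τ_2 = 47.89, so τ_2 = 47.89 − 19.98 = 27.91 h.
γ_2 = 47.27/27.91 = 1.693; β = √(1 − 1/γ²) = √0.6513.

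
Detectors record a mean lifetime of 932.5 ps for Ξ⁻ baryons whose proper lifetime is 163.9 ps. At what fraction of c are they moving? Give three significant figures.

β = 0.984

γ = Δt/τ₀ = 932.5/163.9 = 5.689
β = √(1 − 1/γ²) = √(1 − 0.03089) = √0.9691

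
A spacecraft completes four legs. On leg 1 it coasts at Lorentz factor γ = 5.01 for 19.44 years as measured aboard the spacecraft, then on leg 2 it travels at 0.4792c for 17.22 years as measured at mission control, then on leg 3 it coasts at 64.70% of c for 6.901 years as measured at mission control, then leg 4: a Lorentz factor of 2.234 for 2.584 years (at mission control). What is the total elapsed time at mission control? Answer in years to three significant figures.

Δt = 124 years

Leg 1: γ = 5.01; Δt_1 = 5.010 × 19.44 = 97.39 years.
Leg 2: 17.22 years is already measured at mission control.
Leg 3: 6.901 years is already measured at mission control.
Leg 4: 2.584 years is already measured at mission control.
Total: 97.39 + 17.22 + 6.901 + 2.584 years.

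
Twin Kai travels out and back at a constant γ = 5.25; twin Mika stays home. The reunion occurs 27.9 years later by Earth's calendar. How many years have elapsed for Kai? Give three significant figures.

γ = 5.25
Kai's clock measures proper time along the trip: τ = Δt/γ = 27.9/5.250 years.

τ = 5.31 years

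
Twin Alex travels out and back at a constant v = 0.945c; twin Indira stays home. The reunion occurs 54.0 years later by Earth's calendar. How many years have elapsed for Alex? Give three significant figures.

γ = 1/√(1 − 0.945²) = 1/√0.1070 = 3.057
Alex's clock measures proper time along the trip: τ = Δt/γ = 54.0/3.057 years.

τ = 17.7 years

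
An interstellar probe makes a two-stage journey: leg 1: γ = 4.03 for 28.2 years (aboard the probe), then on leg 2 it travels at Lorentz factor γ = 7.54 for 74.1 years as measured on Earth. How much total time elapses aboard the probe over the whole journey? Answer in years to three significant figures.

Leg 1: 28.2 years is already measured aboard the probe.
Leg 2: γ = 7.54; τ_2 = 74.1/7.540 = 9.828 years.
Total: 28.20 + 9.828 years.

τ = 38.0 years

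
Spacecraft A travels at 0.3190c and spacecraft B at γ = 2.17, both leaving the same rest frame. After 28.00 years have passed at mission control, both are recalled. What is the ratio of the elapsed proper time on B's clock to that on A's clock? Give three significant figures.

τ_B/τ_A = 0.486

A: γ = 1/√(1 − 0.3190²) = 1/√0.8982 = 1.055. B: γ = 2.17.
τ_A/τ_B = γ_B/γ_A = 2.170/1.055 = 2.057, so τ_B/τ_A = 0.4862.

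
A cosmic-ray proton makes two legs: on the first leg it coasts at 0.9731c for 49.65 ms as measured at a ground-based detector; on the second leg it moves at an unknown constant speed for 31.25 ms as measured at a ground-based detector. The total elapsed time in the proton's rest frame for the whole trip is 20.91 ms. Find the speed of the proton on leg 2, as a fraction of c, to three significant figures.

Leg 1: γ = 1/√(1 − 0.9731²) = 1/√0.05308 = 4.341; τ_1 = 49.65/4.341 = 11.44 ms.
Leg 2: speed unknown; τ_2 = 31.25/γ_2.
Total proper time: 11.44 + τ_2 = 20.91, so τ_2 = 20.91 − 11.44 = 9.471 ms.
γ_2 = 31.25/9.471 = 3.299; β = √(1 − 1/γ²) = √0.9081.

β = 0.953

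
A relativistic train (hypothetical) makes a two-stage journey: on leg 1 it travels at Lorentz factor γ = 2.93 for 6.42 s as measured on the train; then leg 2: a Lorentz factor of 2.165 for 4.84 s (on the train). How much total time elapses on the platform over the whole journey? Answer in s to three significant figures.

Δt = 29.3 s

Leg 1: γ = 2.93; Δt_1 = 2.930 × 6.42 = 18.81 s.
Leg 2: γ = 2.165; Δt_2 = 2.165 × 4.84 = 10.48 s.
Total: 18.81 + 10.48 s.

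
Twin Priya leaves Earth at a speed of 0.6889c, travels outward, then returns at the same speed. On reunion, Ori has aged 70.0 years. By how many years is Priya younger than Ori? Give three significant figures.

γ = 1/√(1 − 0.6889²) = 1/√0.5254 = 1.380
Priya's elapsed proper time: τ = 70.0/1.380 = 50.74 years.
Age gap = Δt − τ = 70.0 − 50.74 years.

Δt − τ = 19.3 years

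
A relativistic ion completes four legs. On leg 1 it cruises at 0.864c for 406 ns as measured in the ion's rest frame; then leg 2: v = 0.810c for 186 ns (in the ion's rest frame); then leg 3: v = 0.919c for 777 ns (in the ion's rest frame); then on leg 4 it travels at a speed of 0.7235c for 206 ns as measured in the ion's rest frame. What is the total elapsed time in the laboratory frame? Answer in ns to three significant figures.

Δt = 3390 ns

Leg 1: γ = 1/√(1 − 0.864²) = 1/√0.2535 = 1.986; Δt_1 = 1.986 × 406 = 806.4 ns.
Leg 2: γ = 1/√(1 − 0.810²) = 1/√0.3439 = 1.705; Δt_2 = 1.705 × 186 = 317.2 ns.
Leg 3: γ = 1/√(1 − 0.919²) = 1/√0.1554 = 2.536; Δt_3 = 2.536 × 777 = 1971 ns.
Leg 4: γ = 1/√(1 − 0.7235²) = 1/√0.4765 = 1.449; Δt_4 = 1.449 × 206 = 298.4 ns.
Total: 806.4 + 317.2 + 1971 + 298.4 ns.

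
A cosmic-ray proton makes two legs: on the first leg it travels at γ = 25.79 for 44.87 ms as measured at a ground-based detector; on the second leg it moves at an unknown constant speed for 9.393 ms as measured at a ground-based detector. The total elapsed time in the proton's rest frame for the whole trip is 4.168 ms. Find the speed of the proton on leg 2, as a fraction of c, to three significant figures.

β = 0.966

Leg 1: γ = 25.79; τ_1 = 44.87/25.79 = 1.740 ms.
Leg 2: speed unknown; τ_2 = 9.393/γ_2.
Total proper time: 1.740 + τ_2 = 4.168, so τ_2 = 4.168 − 1.740 = 2.428 ms.
γ_2 = 9.393/2.428 = 3.868; β = √(1 − 1/γ²) = √0.9332.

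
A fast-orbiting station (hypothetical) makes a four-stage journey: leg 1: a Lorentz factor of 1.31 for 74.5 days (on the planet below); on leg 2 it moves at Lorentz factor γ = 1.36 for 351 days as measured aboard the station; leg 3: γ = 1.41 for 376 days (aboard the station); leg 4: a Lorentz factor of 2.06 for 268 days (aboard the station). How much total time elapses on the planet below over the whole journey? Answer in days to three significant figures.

Leg 1: 74.5 days is already measured on the planet below.
Leg 2: γ = 1.36; Δt_2 = 1.360 × 351 = 477.4 days.
Leg 3: γ = 1.41; Δt_3 = 1.410 × 376 = 530.2 days.
Leg 4: γ = 2.06; Δt_4 = 2.060 × 268 = 552.1 days.
Total: 74.50 + 477.4 + 530.2 + 552.1 days.

Δt = 1630 days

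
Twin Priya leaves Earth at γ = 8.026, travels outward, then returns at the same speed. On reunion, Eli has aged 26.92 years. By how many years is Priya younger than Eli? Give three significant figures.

γ = 8.026
Priya's elapsed proper time: τ = 26.92/8.026 = 3.354 years.
Age gap = Δt − τ = 26.92 − 3.354 years.

Δt − τ = 23.6 years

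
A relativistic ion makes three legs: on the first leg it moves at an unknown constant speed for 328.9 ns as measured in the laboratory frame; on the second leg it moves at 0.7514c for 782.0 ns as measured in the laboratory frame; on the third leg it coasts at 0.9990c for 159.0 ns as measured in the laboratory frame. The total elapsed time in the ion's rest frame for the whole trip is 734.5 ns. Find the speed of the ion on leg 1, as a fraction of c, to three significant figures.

β = 0.766

Leg 1: speed unknown; τ_1 = 328.9/γ_1.
Leg 2: γ = 1/√(1 − 0.7514²) = 1/√0.4354 = 1.516; τ_2 = 782.0/1.516 = 516.0 ns.
Leg 3: γ = 1/√(1 − 0.9990²) = 1/√0.001999 = 22.37; τ_3 = 159.0/22.37 = 7.109 ns.
Total proper time: τ_1 + 516.0 + 7.109 = 734.5, so τ_1 = 734.5 − 523.1 = 211.4 ns.
γ_1 = 328.9/211.4 = 1.556; β = √(1 − 1/γ²) = √0.5869.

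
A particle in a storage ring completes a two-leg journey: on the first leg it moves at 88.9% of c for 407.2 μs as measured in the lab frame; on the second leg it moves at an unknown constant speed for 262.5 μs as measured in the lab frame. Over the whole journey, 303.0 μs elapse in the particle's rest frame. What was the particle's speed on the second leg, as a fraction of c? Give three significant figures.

β = 0.896

Leg 1: β = 0.889; γ = 1/√(1 − 0.889²) = 1/√0.2097 = 2.184; τ_1 = 407.2/2.184 = 186.5 μs.
Leg 2: speed unknown; τ_2 = 262.5/γ_2.
Total proper time: 186.5 + τ_2 = 303.0, so τ_2 = 303.0 − 186.5 = 116.5 μs.
γ_2 = 262.5/116.5 = 2.252; β = √(1 − 1/γ²) = √0.8029.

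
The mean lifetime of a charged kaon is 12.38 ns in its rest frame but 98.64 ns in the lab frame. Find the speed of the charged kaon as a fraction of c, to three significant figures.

γ = Δt/τ₀ = 98.64/12.38 = 7.968
β = √(1 − 1/γ²) = √(1 − 0.01575) = √0.9842

β = 0.992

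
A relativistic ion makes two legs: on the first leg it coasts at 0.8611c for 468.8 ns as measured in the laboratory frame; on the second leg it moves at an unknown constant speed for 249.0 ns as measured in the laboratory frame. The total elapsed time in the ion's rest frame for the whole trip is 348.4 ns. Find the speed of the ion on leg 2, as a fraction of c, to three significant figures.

β = 0.897

Leg 1: γ = 1/√(1 − 0.8611²) = 1/√0.2585 = 1.967; τ_1 = 468.8/1.967 = 238.4 ns.
Leg 2: speed unknown; τ_2 = 249.0/γ_2.
Total proper time: 238.4 + τ_2 = 348.4, so τ_2 = 348.4 − 238.4 = 110.0 ns.
γ_2 = 249.0/110.0 = 2.263; β = √(1 − 1/γ²) = √0.8047.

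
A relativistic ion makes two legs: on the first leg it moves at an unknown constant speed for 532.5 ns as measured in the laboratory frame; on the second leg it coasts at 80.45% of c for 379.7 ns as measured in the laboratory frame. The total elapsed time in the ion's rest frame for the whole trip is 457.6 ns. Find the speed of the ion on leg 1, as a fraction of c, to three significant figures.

β = 0.900

Leg 1: speed unknown; τ_1 = 532.5/γ_1.
Leg 2: β = 0.8045; γ = 1/√(1 − 0.8045²) = 1/√0.3528 = 1.684; τ_2 = 379.7/1.684 = 225.5 ns.
Total proper time: τ_1 + 225.5 = 457.6, so τ_1 = 457.6 − 225.5 = 232.1 ns.
γ_1 = 532.5/232.1 = 2.295; β = √(1 − 1/γ²) = √0.8101.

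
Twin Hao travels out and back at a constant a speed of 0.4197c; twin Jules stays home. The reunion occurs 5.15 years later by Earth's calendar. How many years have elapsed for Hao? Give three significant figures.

γ = 1/√(1 − 0.4197²) = 1/√0.8239 = 1.102
Hao's clock measures proper time along the trip: τ = Δt/γ = 5.15/1.102 years.

τ = 4.67 years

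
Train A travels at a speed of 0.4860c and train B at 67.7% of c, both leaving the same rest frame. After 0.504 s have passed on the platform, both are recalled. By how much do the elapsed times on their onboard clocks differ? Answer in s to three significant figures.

A: γ = 1/√(1 − 0.4860²) = 1/√0.7638 = 1.144; τ_A = 0.504/1.144 = 0.4405 s.
B: β = 0.677; γ = 1/√(1 − 0.677²) = 1/√0.5417 = 1.359; τ_B = 0.504/1.359 = 0.3709 s.

|τ_A − τ_B| = 0.0695 s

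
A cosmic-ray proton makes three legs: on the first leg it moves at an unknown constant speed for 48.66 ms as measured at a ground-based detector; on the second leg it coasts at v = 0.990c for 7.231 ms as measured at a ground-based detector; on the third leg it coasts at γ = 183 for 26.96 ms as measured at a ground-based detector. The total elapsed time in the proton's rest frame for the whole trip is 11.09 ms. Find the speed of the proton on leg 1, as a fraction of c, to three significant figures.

β = 0.979

Leg 1: speed unknown; τ_1 = 48.66/γ_1.
Leg 2: γ = 1/√(1 − 0.990²) = 1/√0.01990 = 7.089; τ_2 = 7.231/7.089 = 1.020 ms.
Leg 3: γ = 183; τ_3 = 26.96/183.0 = 0.1473 ms.
Total proper time: τ_1 + 1.020 + 0.1473 = 11.09, so τ_1 = 11.09 − 1.167 = 9.923 ms.
γ_1 = 48.66/9.923 = 4.904; β = √(1 − 1/γ²) = √0.9584.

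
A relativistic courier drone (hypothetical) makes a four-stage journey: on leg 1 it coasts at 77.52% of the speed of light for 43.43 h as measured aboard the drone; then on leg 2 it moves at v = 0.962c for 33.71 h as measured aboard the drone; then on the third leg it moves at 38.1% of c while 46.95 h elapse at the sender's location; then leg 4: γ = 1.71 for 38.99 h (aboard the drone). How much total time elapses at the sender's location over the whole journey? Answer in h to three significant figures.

Δt = 306 h

Leg 1: β = 0.7752; γ = 1/√(1 − 0.7752²) = 1/√0.3991 = 1.583; Δt_1 = 1.583 × 43.43 = 68.75 h.
Leg 2: γ = 1/√(1 − 0.962²) = 1/√0.07456 = 3.662; Δt_2 = 3.662 × 33.71 = 123.5 h.
Leg 3: 46.95 h is already measured at the sender's location.
Leg 4: γ = 1.71; Δt_4 = 1.710 × 38.99 = 66.67 h.
Total: 68.75 + 123.5 + 46.95 + 66.67 h.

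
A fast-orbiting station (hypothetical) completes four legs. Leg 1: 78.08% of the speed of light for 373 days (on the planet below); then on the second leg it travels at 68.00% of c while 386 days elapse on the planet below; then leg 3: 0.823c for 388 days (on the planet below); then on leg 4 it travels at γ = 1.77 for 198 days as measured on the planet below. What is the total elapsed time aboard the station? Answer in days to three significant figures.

τ = 848 days

Leg 1: β = 0.7808; γ = 1/√(1 − 0.7808²) = 1/√0.3904 = 1.601; τ_1 = 373/1.601 = 233.0 days.
Leg 2: β = 0.6800; γ = 1/√(1 − 0.6800²) = 1/√0.5376 = 1.364; τ_2 = 386/1.364 = 283.0 days.
Leg 3: γ = 1/√(1 − 0.823²) = 1/√0.3227 = 1.760; τ_3 = 388/1.760 = 220.4 days.
Leg 4: γ = 1.77; τ_4 = 198/1.770 = 111.9 days.
Total: 233.0 + 283.0 + 220.4 + 111.9 days.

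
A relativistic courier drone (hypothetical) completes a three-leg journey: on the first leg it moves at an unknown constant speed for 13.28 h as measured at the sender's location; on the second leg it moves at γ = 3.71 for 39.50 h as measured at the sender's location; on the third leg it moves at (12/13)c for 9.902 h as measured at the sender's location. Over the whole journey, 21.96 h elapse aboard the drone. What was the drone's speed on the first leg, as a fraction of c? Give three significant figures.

Leg 1: speed unknown; τ_1 = 13.28/γ_1.
Leg 2: γ = 3.71; τ_2 = 39.50/3.710 = 10.65 h.
Leg 3: γ = 1/√(1 − (12/13)²) = 13/5 = 2.600; τ_3 = 9.902/2.600 = 3.808 h.
Total proper time: τ_1 + 10.65 + 3.808 = 21.96, so τ_1 = 21.96 − 14.46 = 7.505 h.
γ_1 = 13.28/7.505 = 1.770; β = √(1 − 1/γ²) = √0.6807.

β = 0.825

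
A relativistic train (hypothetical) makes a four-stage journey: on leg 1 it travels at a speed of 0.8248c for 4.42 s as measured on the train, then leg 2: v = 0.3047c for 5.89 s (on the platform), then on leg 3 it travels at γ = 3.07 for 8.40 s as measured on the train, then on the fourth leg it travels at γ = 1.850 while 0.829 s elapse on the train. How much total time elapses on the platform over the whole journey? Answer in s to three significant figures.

Leg 1: γ = 1/√(1 − 0.8248²) = 1/√0.3197 = 1.769; Δt_1 = 1.769 × 4.42 = 7.817 s.
Leg 2: 5.89 s is already measured on the platform.
Leg 3: γ = 3.07; Δt_3 = 3.070 × 8.40 = 25.79 s.
Leg 4: γ = 1.850; Δt_4 = 1.850 × 0.829 = 1.534 s.
Total: 7.817 + 5.890 + 25.79 + 1.534 s.

Δt = 41.0 s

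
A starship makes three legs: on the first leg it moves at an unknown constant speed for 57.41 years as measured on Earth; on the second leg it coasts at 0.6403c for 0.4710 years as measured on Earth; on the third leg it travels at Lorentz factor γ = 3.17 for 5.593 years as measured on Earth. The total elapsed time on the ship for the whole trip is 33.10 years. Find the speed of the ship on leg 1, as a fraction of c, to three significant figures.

β = 0.842

Leg 1: speed unknown; τ_1 = 57.41/γ_1.
Leg 2: γ = 1/√(1 − 0.6403²) = 1/√0.5900 = 1.302; τ_2 = 0.4710/1.302 = 0.3618 years.
Leg 3: γ = 3.17; τ_3 = 5.593/3.170 = 1.764 years.
Total proper time: τ_1 + 0.3618 + 1.764 = 33.10, so τ_1 = 33.10 − 2.126 = 30.97 years.
γ_1 = 57.41/30.97 = 1.853; β = √(1 − 1/γ²) = √0.7089.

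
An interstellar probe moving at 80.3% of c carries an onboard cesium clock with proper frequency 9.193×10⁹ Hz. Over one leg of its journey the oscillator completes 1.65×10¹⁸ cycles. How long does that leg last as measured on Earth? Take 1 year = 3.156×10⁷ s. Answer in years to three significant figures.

Δt = 9.54 years

β = 0.803; γ = 1/√(1 − 0.803²) = 1/√0.3552 = 1.678
Proper time for N cycles: τ = N/f = 1.65×10¹⁸/(9.193×10⁹) = 1.795×10⁸ s = 5.687 years.
Lab-frame duration Δt = γτ = 1.678 × 5.687 = 9.542 years.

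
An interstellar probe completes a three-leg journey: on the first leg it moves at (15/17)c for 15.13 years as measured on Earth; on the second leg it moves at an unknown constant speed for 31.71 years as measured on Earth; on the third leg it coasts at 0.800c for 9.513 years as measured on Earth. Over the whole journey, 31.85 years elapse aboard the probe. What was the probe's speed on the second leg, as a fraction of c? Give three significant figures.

β = 0.800

Leg 1: γ = 1/√(1 − (15/17)²) = 17/8 = 2.125; τ_1 = 15.13/2.125 = 7.120 years.
Leg 2: speed unknown; τ_2 = 31.71/γ_2.
Leg 3: γ = 1/√(1 − 0.800²) = 5/3 ≈ 1.667; τ_3 = 9.513/1.667 = 5.708 years.
Total proper time: 7.120 + τ_2 + 5.708 = 31.85, so τ_2 = 31.85 − 12.83 = 19.02 years.
γ_2 = 31.71/19.02 = 1.667; β = √(1 − 1/γ²) = √0.6401.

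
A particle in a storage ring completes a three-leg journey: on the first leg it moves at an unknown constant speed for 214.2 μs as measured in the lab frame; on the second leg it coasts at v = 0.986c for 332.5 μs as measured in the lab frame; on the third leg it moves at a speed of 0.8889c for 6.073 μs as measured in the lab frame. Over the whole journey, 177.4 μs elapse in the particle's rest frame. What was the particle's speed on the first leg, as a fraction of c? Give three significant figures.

β = 0.831

Leg 1: speed unknown; τ_1 = 214.2/γ_1.
Leg 2: γ = 1/√(1 − 0.986²) = 1/√0.02780 = 5.997; τ_2 = 332.5/5.997 = 55.44 μs.
Leg 3: γ = 1/√(1 − 0.8889²) = 1/√0.2099 = 2.183; τ_3 = 6.073/2.183 = 2.782 μs.
Total proper time: τ_1 + 55.44 + 2.782 = 177.4, so τ_1 = 177.4 − 58.22 = 119.2 μs.
γ_1 = 214.2/119.2 = 1.797; β = √(1 − 1/γ²) = √0.6904.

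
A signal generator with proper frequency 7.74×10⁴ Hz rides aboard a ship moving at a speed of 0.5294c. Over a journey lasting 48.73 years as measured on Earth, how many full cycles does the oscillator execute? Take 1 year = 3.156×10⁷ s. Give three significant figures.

γ = 1/√(1 − 0.5294²) = 1/√0.7197 = 1.179
The oscillator's own cycle count is N = f × τ where τ is the proper time on the ship. τ = Δt/γ = 48.73/1.179 = 41.34 years = 1.305×10⁹ s.
N = 7.74×10⁴ × 1.305×10⁹ = 1.010×10¹⁴.

N = 1.01×10¹⁴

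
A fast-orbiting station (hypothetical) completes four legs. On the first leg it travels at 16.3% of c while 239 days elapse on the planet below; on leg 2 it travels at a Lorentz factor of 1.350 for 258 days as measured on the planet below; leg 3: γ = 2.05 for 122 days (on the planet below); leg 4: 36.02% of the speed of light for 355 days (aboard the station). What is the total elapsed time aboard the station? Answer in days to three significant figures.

τ = 841 days

Leg 1: β = 0.163; γ = 1/√(1 − 0.163²) = 1/√0.9734 = 1.014; τ_1 = 239/1.014 = 235.8 days.
Leg 2: γ = 1.350; τ_2 = 258/1.350 = 191.1 days.
Leg 3: γ = 2.05; τ_3 = 122/2.050 = 59.51 days.
Leg 4: 355 days is already measured aboard the station.
Total: 235.8 + 191.1 + 59.51 + 355.0 days.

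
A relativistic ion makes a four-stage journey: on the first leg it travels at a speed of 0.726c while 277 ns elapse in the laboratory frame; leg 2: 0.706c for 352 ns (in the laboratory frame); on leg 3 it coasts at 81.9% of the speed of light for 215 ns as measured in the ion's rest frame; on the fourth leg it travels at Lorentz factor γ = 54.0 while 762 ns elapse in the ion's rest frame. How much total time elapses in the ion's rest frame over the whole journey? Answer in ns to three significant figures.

τ = 1420 ns

Leg 1: γ = 1/√(1 − 0.726²) = 1/√0.4729 = 1.454; τ_1 = 277/1.454 = 190.5 ns.
Leg 2: γ = 1/√(1 − 0.706²) = 1/√0.5016 = 1.412; τ_2 = 352/1.412 = 249.3 ns.
Leg 3: 215 ns is already measured in the ion's rest frame.
Leg 4: 762 ns is already measured in the ion's rest frame.
Total: 190.5 + 249.3 + 215.0 + 762.0 ns.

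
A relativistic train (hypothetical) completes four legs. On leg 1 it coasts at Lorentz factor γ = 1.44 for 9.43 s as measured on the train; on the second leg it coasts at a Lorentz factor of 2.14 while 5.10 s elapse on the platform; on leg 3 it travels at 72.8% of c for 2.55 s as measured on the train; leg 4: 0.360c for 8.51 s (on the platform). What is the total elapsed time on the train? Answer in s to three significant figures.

τ = 22.3 s

Leg 1: 9.43 s is already measured on the train.
Leg 2: γ = 2.14; τ_2 = 5.10/2.140 = 2.383 s.
Leg 3: 2.55 s is already measured on the train.
Leg 4: γ = 1/√(1 − 0.360²) = 1/√0.8704 = 1.072; τ_4 = 8.51/1.072 = 7.939 s.
Total: 9.430 + 2.383 + 2.550 + 7.939 s.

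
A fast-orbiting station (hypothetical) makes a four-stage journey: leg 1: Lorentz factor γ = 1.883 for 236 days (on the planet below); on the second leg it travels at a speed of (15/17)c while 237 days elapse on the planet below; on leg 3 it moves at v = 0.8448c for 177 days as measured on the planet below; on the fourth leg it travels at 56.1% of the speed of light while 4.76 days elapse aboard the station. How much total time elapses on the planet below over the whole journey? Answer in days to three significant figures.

Δt = 656 days

Leg 1: 236 days is already measured on the planet below.
Leg 2: 237 days is already measured on the planet below.
Leg 3: 177 days is already measured on the planet below.
Leg 4: β = 0.561; γ = 1/√(1 − 0.561²) = 1/√0.6853 = 1.208; Δt_4 = 1.208 × 4.76 = 5.750 days.
Total: 236.0 + 237.0 + 177.0 + 5.750 days.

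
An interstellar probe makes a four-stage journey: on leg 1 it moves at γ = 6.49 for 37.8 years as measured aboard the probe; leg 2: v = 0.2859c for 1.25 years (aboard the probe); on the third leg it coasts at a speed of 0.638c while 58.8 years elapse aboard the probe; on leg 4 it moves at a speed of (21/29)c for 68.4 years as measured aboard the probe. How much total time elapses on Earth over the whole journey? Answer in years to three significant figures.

Δt = 422 years

Leg 1: γ = 6.49; Δt_1 = 6.490 × 37.8 = 245.3 years.
Leg 2: γ = 1/√(1 − 0.2859²) = 1/√0.9183 = 1.044; Δt_2 = 1.044 × 1.25 = 1.304 years.
Leg 3: γ = 1/√(1 − 0.638²) = 1/√0.5930 = 1.299; Δt_3 = 1.299 × 58.8 = 76.36 years.
Leg 4: γ = 1/√(1 − (21/29)²) = 29/20 = 1.450; Δt_4 = 1.450 × 68.4 = 99.18 years.
Total: 245.3 + 1.304 + 76.36 + 99.18 years.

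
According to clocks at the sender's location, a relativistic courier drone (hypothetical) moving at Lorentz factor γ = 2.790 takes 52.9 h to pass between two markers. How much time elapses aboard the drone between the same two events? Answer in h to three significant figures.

τ = 19.0 h

γ = 2.790
The interval measured at the sender's location is the dilated one; the clock aboard the drone measures the proper time τ = Δt/γ = 52.9/2.790 h.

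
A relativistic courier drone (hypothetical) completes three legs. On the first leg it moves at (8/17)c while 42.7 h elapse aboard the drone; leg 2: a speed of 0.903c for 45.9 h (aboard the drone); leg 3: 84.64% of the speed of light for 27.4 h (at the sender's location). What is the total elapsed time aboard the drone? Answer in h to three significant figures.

Leg 1: 42.7 h is already measured aboard the drone.
Leg 2: 45.9 h is already measured aboard the drone.
Leg 3: β = 0.8464; γ = 1/√(1 − 0.8464²) = 1/√0.2836 = 1.878; τ_3 = 27.4/1.878 = 14.59 h.
Total: 42.70 + 45.90 + 14.59 h.

τ = 103 h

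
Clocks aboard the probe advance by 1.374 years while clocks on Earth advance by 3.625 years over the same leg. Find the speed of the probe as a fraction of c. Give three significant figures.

The proper time is measured aboard the probe (both events occur at the probe's location); Δt is measured on Earth. γ = Δt/τ = 3.625/1.374 = 2.638.
β = √(1 − 1/γ²) = √(1 − 0.1437) = √0.8563

v = 0.925c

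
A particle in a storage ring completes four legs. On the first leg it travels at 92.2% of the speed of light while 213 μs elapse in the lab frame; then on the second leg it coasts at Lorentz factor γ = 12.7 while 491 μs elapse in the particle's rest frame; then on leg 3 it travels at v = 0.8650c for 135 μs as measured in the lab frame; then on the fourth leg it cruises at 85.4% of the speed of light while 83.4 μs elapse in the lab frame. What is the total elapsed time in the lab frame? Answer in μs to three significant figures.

Leg 1: 213 μs is already measured in the lab frame.
Leg 2: γ = 12.7; Δt_2 = 12.70 × 491 = 6236 μs.
Leg 3: 135 μs is already measured in the lab frame.
Leg 4: 83.4 μs is already measured in the lab frame.
Total: 213.0 + 6236 + 135.0 + 83.40 μs.

Δt = 6670 μs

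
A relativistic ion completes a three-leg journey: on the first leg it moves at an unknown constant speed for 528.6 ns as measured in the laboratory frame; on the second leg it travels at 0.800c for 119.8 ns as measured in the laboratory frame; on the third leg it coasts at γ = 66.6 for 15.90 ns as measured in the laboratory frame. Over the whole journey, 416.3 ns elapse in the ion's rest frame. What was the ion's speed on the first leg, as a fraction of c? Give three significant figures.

Leg 1: speed unknown; τ_1 = 528.6/γ_1.
Leg 2: γ = 1/√(1 − 0.800²) = 5/3 ≈ 1.667; τ_2 = 119.8/1.667 = 71.88 ns.
Leg 3: γ = 66.6; τ_3 = 15.90/66.60 = 0.2387 ns.
Total proper time: τ_1 + 71.88 + 0.2387 = 416.3, so τ_1 = 416.3 − 72.12 = 344.2 ns.
γ_1 = 528.6/344.2 = 1.536; β = √(1 − 1/γ²) = √0.5760.

β = 0.759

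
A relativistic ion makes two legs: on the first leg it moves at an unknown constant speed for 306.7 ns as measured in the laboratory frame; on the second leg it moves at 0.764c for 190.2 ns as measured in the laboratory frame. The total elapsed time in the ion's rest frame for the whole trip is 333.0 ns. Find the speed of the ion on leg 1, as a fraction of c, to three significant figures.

β = 0.728

Leg 1: speed unknown; τ_1 = 306.7/γ_1.
Leg 2: γ = 1/√(1 − 0.764²) = 1/√0.4163 = 1.550; τ_2 = 190.2/1.550 = 122.7 ns.
Total proper time: τ_1 + 122.7 = 333.0, so τ_1 = 333.0 − 122.7 = 210.3 ns.
γ_1 = 306.7/210.3 = 1.459; β = √(1 − 1/γ²) = √0.5299.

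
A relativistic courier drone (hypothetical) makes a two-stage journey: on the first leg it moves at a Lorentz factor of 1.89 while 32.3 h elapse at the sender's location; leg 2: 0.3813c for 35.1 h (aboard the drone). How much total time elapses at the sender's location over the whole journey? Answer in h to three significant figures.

Δt = 70.3 h

Leg 1: 32.3 h is already measured at the sender's location.
Leg 2: γ = 1/√(1 − 0.3813²) = 1/√0.8546 = 1.082; Δt_2 = 1.082 × 35.1 = 37.97 h.
Total: 32.30 + 37.97 h.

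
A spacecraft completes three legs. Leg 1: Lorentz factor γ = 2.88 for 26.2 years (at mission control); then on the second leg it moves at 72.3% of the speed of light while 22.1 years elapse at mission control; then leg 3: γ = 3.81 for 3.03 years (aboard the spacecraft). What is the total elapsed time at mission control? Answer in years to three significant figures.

Leg 1: 26.2 years is already measured at mission control.
Leg 2: 22.1 years is already measured at mission control.
Leg 3: γ = 3.81; Δt_3 = 3.810 × 3.03 = 11.54 years.
Total: 26.20 + 22.10 + 11.54 years.

Δt = 59.8 years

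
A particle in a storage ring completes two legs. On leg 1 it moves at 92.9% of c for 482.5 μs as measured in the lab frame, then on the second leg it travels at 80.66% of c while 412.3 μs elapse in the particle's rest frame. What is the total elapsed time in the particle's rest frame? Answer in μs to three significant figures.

τ = 591 μs

Leg 1: β = 0.929; γ = 1/√(1 − 0.929²) = 1/√0.1370 = 2.702; τ_1 = 482.5/2.702 = 178.6 μs.
Leg 2: 412.3 μs is already measured in the particle's rest frame.
Total: 178.6 + 412.3 μs.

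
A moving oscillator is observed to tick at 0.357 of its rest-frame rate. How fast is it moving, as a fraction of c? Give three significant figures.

β = 0.934

Rate ratio = 1/γ, so γ = 1/0.357 = 2.801.
β = √(1 − 1/γ²) = √(1 − 0.357²) = √0.8726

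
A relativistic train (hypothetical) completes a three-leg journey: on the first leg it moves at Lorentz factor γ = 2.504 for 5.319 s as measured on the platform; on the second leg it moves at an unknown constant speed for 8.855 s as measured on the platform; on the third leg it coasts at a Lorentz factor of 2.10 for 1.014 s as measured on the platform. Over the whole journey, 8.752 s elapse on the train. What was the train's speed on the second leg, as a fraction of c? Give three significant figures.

β = 0.720

Leg 1: γ = 2.504; τ_1 = 5.319/2.504 = 2.124 s.
Leg 2: speed unknown; τ_2 = 8.855/γ_2.
Leg 3: γ = 2.10; τ_3 = 1.014/2.100 = 0.4829 s.
Total proper time: 2.124 + τ_2 + 0.4829 = 8.752, so τ_2 = 8.752 − 2.607 = 6.145 s.
γ_2 = 8.855/6.145 = 1.441; β = √(1 − 1/γ²) = √0.5184.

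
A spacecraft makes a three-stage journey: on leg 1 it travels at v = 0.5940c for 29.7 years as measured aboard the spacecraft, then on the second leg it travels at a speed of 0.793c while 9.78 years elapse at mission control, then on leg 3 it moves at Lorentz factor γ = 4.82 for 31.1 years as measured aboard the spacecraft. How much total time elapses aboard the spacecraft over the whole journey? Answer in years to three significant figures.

τ = 66.8 years

Leg 1: 29.7 years is already measured aboard the spacecraft.
Leg 2: γ = 1/√(1 − 0.793²) = 1/√0.3712 = 1.641; τ_2 = 9.78/1.641 = 5.958 years.
Leg 3: 31.1 years is already measured aboard the spacecraft.
Total: 29.70 + 5.958 + 31.10 years.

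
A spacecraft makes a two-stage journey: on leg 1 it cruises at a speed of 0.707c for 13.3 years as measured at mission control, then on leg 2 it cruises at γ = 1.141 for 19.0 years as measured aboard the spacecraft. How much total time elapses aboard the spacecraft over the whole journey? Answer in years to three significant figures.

τ = 28.4 years

Leg 1: γ = 1/√(1 − 0.707²) = 1/√0.5002 = 1.414; τ_1 = 13.3/1.414 = 9.406 years.
Leg 2: 19.0 years is already measured aboard the spacecraft.
Total: 9.406 + 19.00 years.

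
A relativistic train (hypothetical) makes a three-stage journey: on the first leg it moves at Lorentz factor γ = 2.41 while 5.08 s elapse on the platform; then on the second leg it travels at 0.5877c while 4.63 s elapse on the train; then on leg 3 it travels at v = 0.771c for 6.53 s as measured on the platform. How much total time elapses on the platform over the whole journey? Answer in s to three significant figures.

Δt = 17.3 s

Leg 1: 5.08 s is already measured on the platform.
Leg 2: γ = 1/√(1 − 0.5877²) = 1/√0.6546 = 1.236; Δt_2 = 1.236 × 4.63 = 5.723 s.
Leg 3: 6.53 s is already measured on the platform.
Total: 5.080 + 5.723 + 6.530 s.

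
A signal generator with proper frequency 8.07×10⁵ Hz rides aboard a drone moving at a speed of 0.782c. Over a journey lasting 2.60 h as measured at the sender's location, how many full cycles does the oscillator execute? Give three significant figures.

γ = 1/√(1 − 0.782²) = 1/√0.3885 = 1.604
The oscillator's own cycle count is N = f × τ where τ is the proper time aboard the drone. τ = Δt/γ = 2.60/1.604 = 1.621 h = 5.834×10³ s.
N = 8.07×10⁵ × 5.834×10³ = 4.708×10⁹.

N = 4.71×10⁹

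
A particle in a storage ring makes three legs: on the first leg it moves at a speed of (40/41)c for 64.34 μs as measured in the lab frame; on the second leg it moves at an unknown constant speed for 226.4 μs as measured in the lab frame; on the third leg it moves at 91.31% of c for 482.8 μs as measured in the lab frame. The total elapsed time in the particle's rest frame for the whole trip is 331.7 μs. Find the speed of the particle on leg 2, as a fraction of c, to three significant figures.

Leg 1: γ = 1/√(1 − (40/41)²) = 41/9 ≈ 4.556; τ_1 = 64.34/4.556 = 14.12 μs.
Leg 2: speed unknown; τ_2 = 226.4/γ_2.
Leg 3: β = 0.9131; γ = 1/√(1 − 0.9131²) = 1/√0.1662 = 2.453; τ_3 = 482.8/2.453 = 196.9 μs.
Total proper time: 14.12 + τ_2 + 196.9 = 331.7, so τ_2 = 331.7 − 211.0 = 120.7 μs.
γ_2 = 226.4/120.7 = 1.875; β = √(1 − 1/γ²) = √0.7157.

β = 0.846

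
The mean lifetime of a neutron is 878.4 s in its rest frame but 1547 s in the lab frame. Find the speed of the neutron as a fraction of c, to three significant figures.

γ = Δt/τ₀ = 1547/878.4 = 1.761
β = √(1 − 1/γ²) = √(1 − 0.3224) = √0.6776

β = 0.823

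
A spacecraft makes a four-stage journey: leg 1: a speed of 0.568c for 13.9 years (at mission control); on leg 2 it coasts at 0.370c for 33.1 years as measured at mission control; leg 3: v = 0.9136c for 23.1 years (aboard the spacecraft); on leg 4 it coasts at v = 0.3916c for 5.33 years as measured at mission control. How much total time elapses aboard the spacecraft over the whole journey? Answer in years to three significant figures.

Leg 1: γ = 1/√(1 − 0.568²) = 1/√0.6774 = 1.215; τ_1 = 13.9/1.215 = 11.44 years.
Leg 2: γ = 1/√(1 − 0.370²) = 1/√0.8631 = 1.076; τ_2 = 33.1/1.076 = 30.75 years.
Leg 3: 23.1 years is already measured aboard the spacecraft.
Leg 4: γ = 1/√(1 − 0.3916²) = 1/√0.8466 = 1.087; τ_4 = 5.33/1.087 = 4.904 years.
Total: 11.44 + 30.75 + 23.10 + 4.904 years.

τ = 70.2 years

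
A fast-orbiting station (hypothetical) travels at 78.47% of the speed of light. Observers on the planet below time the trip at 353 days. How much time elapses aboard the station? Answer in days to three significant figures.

τ = 219 days

β = 0.7847; γ = 1/√(1 − 0.7847²) = 1/√0.3842 = 1.613
The interval measured on the planet below is the dilated one; the clock aboard the station measures the proper time τ = Δt/γ = 353/1.613 days.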